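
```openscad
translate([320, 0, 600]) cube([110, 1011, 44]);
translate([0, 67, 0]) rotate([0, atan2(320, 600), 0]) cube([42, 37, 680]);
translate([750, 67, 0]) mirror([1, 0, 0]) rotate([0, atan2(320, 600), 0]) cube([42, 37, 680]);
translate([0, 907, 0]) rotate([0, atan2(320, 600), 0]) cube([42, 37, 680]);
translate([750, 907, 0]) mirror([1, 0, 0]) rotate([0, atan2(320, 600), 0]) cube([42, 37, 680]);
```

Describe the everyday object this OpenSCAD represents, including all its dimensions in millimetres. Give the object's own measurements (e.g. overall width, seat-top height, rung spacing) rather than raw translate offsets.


A sawhorse. A 110×1011×44 mm beam (x, y, z) sits on two A-frame leg pairs. Each pair is two raked legs of 42×37 mm section (37 mm along y) splaying symmetrically in x. Each leg rises 600 mm vertically over 320 mm of horizontal reach and is 680 mm long along its own axis. Every leg's outer bottom edge rests on the floor and its outer top edge meets a bottom edge of the beam — the left legs (tilting toward +x) meet the beam's −x bottom edge, the right legs (their mirror images, tilting toward −x) meet its +x bottom edge — so the leg tops tuck under the beam, the beam's underside is 600 mm above the floor, and the feet are 750 mm apart outside-to-outside with the beam centred between them. The two leg pairs are set in 67 mm from either end of the beam.


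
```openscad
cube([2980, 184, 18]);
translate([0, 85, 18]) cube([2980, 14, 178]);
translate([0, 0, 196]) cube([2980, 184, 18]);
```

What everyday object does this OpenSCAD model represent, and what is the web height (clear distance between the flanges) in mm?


An I-beam. The web height is 178 mm.

Two wide flanges with a thin centred web — an I-beam. Overall 214 mm minus two 18 mm flanges gives a web of 214 − 2·18 = 178 mm.


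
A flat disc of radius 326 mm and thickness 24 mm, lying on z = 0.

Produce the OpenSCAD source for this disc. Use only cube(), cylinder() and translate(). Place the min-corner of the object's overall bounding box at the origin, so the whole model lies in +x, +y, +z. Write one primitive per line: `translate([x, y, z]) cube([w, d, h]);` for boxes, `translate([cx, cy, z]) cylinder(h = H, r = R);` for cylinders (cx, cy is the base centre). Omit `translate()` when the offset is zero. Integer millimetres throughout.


translate([326, 326, 0]) cylinder(h = 24, r = 326);


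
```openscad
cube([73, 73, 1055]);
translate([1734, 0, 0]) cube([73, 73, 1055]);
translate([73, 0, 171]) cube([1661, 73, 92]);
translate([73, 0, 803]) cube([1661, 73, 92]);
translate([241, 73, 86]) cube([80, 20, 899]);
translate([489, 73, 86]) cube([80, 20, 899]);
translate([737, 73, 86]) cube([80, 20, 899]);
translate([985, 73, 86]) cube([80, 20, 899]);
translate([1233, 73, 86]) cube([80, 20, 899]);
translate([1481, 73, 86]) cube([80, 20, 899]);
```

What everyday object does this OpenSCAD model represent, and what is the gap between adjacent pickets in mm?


A fence section. The picket gap is 168 mm.

Two posts, two rails, 6 pickets — a fence section. Span 1661 mm holds 6 pickets of 80 mm with 7 equal gaps: ⌊(1661 − 6·80) / 7⌋ = 168 mm.


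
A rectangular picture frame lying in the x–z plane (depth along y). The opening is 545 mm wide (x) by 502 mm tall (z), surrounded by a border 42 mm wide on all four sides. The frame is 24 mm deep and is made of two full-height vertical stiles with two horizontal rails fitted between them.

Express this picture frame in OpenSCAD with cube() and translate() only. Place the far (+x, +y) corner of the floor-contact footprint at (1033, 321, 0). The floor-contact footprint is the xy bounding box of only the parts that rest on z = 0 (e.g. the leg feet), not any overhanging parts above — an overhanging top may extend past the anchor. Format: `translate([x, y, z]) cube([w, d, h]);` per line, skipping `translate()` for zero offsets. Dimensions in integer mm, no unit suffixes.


translate([404, 297, 0]) cube([42, 24, 586]);
translate([991, 297, 0]) cube([42, 24, 586]);
translate([446, 297, 0]) cube([545, 24, 42]);
translate([446, 297, 544]) cube([545, 24, 42]);


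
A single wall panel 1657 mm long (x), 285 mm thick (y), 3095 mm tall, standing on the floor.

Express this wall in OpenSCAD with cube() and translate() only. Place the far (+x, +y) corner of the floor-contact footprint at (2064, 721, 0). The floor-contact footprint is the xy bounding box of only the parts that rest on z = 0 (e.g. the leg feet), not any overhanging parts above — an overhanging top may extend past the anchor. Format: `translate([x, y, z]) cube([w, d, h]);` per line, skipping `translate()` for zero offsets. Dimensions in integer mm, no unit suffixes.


translate([407, 436, 0]) cube([1657, 285, 3095]);


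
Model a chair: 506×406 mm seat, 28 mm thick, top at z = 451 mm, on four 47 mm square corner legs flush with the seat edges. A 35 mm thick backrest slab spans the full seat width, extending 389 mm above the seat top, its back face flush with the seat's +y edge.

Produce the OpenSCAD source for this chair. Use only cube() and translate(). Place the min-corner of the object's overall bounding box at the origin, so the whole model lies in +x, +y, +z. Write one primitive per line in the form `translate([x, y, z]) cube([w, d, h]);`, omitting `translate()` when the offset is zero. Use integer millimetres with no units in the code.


translate([0, 0, 423]) cube([506, 406, 28]);
cube([47, 47, 423]);
translate([459, 0, 0]) cube([47, 47, 423]);
translate([0, 359, 0]) cube([47, 47, 423]);
translate([459, 359, 0]) cube([47, 47, 423]);
translate([0, 371, 451]) cube([506, 35, 389]);


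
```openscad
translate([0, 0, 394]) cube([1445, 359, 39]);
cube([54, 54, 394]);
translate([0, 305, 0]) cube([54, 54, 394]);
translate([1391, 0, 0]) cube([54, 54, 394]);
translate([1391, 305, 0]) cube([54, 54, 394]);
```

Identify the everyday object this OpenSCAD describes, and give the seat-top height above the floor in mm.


A bench. The seat-top height is 433 mm.

A long slab on four corner posts — a bench. The slab sits at z = 394 with thickness 39, so the top is 394 + 39 = 433 mm.


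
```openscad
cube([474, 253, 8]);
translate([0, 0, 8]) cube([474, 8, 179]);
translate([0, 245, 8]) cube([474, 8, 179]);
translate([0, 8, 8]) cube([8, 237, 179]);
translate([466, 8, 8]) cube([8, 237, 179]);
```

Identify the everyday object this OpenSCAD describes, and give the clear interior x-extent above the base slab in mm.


An open box. The internal width is 458 mm.

A 474×253 base slab with four walls standing on it — an open box. The base is 474 mm wide and the walls are 8 mm thick, so the internal width is 474 − 2 × 8 = 458 mm.


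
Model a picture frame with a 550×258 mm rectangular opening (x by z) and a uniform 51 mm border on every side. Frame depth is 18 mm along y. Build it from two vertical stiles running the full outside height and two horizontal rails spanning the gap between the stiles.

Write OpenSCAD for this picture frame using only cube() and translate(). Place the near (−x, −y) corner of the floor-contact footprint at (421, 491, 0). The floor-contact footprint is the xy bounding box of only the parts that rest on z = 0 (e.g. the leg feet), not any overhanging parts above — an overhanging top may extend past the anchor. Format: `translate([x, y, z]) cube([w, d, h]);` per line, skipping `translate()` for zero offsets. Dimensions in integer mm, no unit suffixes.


translate([421, 491, 0]) cube([51, 18, 360]);
translate([1022, 491, 0]) cube([51, 18, 360]);
translate([472, 491, 0]) cube([550, 18, 51]);
translate([472, 491, 309]) cube([550, 18, 51]);


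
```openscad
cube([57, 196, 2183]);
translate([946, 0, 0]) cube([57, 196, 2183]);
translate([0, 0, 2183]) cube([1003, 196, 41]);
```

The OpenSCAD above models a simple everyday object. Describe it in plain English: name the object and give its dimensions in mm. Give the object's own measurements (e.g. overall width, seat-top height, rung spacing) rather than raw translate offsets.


A door frame. The clear opening is 889 mm wide and 2183 mm high. Two 57 mm wide jambs, 196 mm deep, stand either side of the opening from the floor to the top of the opening. A 41 mm thick head sits across the top of both jambs, spanning the full outside width of the frame.


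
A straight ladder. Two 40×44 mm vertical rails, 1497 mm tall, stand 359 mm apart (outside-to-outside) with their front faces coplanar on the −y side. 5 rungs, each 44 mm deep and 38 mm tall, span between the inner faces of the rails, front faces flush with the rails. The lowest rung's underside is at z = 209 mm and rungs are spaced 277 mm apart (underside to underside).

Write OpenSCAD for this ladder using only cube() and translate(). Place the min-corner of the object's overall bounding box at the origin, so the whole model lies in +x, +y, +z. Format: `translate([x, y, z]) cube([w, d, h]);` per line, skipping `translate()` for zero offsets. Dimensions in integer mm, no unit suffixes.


cube([40, 44, 1497]);
translate([319, 0, 0]) cube([40, 44, 1497]);
translate([40, 0, 209]) cube([279, 44, 38]);
translate([40, 0, 486]) cube([279, 44, 38]);
translate([40, 0, 763]) cube([279, 44, 38]);
translate([40, 0, 1040]) cube([279, 44, 38]);
translate([40, 0, 1317]) cube([279, 44, 38]);


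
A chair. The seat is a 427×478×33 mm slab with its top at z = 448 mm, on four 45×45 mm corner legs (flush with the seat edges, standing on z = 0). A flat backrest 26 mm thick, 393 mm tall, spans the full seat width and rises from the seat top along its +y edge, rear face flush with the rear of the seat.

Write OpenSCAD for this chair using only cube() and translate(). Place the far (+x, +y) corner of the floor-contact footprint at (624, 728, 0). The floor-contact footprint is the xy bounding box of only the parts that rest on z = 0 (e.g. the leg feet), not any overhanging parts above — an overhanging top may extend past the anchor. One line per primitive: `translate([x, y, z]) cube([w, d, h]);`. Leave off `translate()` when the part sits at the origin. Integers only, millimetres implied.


translate([197, 250, 415]) cube([427, 478, 33]);
translate([197, 250, 0]) cube([45, 45, 415]);
translate([579, 250, 0]) cube([45, 45, 415]);
translate([197, 683, 0]) cube([45, 45, 415]);
translate([579, 683, 0]) cube([45, 45, 415]);
translate([197, 702, 448]) cube([427, 26, 393]);


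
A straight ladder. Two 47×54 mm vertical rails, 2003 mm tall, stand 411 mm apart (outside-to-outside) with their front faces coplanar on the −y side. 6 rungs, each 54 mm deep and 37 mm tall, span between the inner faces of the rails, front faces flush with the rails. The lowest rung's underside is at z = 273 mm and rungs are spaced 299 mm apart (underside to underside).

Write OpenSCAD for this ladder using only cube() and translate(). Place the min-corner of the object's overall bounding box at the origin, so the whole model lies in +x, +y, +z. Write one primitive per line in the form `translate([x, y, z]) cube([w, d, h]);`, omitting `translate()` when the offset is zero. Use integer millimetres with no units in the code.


// rung span = 411 - 2*47 = 317
// rung[k] z = 273 + k*299
cube([47, 54, 2003]);
translate([364, 0, 0]) cube([47, 54, 2003]);
translate([47, 0, 273]) cube([317, 54, 37]);
translate([47, 0, 572]) cube([317, 54, 37]);
translate([47, 0, 871]) cube([317, 54, 37]);
translate([47, 0, 1170]) cube([317, 54, 37]);
translate([47, 0, 1469]) cube([317, 54, 37]);
translate([47, 0, 1768]) cube([317, 54, 37]);


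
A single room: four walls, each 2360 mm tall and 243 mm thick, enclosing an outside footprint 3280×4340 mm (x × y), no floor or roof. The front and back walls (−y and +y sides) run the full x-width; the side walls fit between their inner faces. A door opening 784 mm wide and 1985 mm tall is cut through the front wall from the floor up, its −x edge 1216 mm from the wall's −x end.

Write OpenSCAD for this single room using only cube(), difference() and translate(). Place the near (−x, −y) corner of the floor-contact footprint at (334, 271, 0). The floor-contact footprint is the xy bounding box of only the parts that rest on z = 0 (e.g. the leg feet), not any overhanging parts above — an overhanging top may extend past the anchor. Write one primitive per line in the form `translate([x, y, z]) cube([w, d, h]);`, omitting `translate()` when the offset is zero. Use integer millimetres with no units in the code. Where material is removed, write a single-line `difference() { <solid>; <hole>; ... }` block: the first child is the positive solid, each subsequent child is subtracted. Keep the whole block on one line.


difference() { translate([334, 271, 0]) cube([3280, 243, 2360]); translate([1550, 271, 0]) cube([784, 243, 1985]); }
translate([334, 4368, 0]) cube([3280, 243, 2360]);
translate([334, 514, 0]) cube([243, 3854, 2360]);
translate([3371, 514, 0]) cube([243, 3854, 2360]);


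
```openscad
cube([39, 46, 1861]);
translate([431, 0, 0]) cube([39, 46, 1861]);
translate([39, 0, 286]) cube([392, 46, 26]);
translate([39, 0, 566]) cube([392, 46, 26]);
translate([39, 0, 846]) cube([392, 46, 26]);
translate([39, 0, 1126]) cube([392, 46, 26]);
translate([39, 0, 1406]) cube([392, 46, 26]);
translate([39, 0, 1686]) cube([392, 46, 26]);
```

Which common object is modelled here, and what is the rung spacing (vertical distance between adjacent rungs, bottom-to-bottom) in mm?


A ladder. The rung spacing is 280 mm.

Two tall 39×46 posts with 6 short bars between them — a ladder. Adjacent rungs sit at z = 286 and z = 566, so the spacing is 566 − 286 = 280 mm.


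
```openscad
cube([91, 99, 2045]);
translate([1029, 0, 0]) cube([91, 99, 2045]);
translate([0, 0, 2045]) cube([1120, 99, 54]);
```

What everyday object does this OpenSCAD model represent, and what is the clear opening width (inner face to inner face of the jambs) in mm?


A door frame. The clear opening width is 938 mm.

Two 2045 mm tall posts with a header on top — a door frame. The left jamb is 91 mm wide at x = 0; the right jamb starts at x = 1029. The clear opening is 1029 − 91 = 938 mm.


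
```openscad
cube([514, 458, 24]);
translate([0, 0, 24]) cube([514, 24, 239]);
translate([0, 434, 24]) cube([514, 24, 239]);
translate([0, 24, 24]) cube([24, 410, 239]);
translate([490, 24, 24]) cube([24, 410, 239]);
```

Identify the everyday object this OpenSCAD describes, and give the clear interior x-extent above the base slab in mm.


An open box. The internal width is 466 mm.

A 514×458 base slab with four walls standing on it — an open box. The base is 514 mm wide and the walls are 24 mm thick, so the internal width is 514 − 2 × 24 = 466 mm.


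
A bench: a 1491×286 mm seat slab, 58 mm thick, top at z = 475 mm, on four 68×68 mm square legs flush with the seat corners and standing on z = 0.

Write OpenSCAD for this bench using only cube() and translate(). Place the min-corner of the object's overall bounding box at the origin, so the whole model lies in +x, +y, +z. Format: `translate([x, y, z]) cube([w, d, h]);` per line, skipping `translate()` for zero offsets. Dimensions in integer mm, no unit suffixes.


// leg_h = 475 − 58 = 417
translate([0, 0, 417]) cube([1491, 286, 58]);
cube([68, 68, 417]);
translate([0, 218, 0]) cube([68, 68, 417]);
translate([1423, 0, 0]) cube([68, 68, 417]);
translate([1423, 218, 0]) cube([68, 68, 417]);


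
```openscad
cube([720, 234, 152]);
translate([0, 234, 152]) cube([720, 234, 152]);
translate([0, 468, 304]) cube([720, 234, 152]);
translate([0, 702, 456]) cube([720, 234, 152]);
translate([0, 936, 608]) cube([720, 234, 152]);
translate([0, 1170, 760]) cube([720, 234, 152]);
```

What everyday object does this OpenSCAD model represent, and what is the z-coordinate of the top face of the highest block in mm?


A staircase. The total rise is 912 mm.

6 identical blocks, each offset up and back from the previous — a staircase. Each step is 152 mm tall and there are 6 of them, so the total rise is 6 × 152 = 912 mm.


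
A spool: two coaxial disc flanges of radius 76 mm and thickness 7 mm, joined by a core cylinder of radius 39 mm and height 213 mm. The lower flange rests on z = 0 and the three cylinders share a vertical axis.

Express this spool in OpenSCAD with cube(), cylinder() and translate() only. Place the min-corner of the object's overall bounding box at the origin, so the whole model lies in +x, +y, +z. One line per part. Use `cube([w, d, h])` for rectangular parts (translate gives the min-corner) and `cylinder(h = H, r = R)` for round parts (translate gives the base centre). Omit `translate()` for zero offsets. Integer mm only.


translate([76, 76, 0]) cylinder(h = 7, r = 76);
translate([76, 76, 7]) cylinder(h = 213, r = 39);
translate([76, 76, 220]) cylinder(h = 7, r = 76);


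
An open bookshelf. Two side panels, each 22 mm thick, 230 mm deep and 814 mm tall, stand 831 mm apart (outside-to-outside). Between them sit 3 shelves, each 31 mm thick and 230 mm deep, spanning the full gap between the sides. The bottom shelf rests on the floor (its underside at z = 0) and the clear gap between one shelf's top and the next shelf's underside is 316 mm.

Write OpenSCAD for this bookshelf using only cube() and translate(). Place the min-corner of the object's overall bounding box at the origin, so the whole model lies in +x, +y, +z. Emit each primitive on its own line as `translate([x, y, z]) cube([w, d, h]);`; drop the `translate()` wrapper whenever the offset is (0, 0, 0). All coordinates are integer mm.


cube([22, 230, 814]);
translate([809, 0, 0]) cube([22, 230, 814]);
translate([22, 0, 0]) cube([787, 230, 31]);
translate([22, 0, 347]) cube([787, 230, 31]);
translate([22, 0, 694]) cube([787, 230, 31]);


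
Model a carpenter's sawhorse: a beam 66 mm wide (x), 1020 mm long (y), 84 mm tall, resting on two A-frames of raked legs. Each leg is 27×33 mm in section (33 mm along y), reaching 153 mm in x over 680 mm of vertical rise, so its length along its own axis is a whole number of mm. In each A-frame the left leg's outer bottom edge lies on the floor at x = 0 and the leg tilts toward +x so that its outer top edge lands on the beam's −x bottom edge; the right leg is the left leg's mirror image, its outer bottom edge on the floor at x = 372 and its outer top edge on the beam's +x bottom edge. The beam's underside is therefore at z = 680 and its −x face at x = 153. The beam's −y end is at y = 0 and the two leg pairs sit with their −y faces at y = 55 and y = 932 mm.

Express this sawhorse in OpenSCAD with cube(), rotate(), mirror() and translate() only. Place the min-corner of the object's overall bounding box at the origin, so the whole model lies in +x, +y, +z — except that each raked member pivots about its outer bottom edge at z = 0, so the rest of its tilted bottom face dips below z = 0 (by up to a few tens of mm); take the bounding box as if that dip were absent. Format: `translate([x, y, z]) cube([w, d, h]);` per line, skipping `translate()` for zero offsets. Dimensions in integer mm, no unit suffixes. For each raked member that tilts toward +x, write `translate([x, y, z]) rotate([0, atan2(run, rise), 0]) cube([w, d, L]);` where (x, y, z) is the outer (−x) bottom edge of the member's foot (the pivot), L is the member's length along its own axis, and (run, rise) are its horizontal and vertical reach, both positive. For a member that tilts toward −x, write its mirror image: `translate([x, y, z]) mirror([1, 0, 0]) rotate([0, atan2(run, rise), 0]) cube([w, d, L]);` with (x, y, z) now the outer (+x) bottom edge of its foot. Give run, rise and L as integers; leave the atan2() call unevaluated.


translate([153, 0, 680]) cube([66, 1020, 84]);
translate([0, 55, 0]) rotate([0, atan2(153, 680), 0]) cube([27, 33, 697]);
translate([372, 55, 0]) mirror([1, 0, 0]) rotate([0, atan2(153, 680), 0]) cube([27, 33, 697]);
translate([0, 932, 0]) rotate([0, atan2(153, 680), 0]) cube([27, 33, 697]);
translate([372, 932, 0]) mirror([1, 0, 0]) rotate([0, atan2(153, 680), 0]) cube([27, 33, 697]);


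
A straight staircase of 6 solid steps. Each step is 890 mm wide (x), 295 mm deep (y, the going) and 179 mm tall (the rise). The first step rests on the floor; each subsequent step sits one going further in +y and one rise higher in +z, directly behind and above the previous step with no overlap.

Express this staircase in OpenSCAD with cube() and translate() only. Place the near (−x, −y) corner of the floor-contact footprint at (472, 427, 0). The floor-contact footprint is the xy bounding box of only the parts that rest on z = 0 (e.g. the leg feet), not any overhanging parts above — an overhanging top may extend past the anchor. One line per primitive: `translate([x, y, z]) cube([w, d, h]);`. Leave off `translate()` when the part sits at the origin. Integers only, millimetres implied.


translate([472, 427, 0]) cube([890, 295, 179]);
translate([472, 722, 179]) cube([890, 295, 179]);
translate([472, 1017, 358]) cube([890, 295, 179]);
translate([472, 1312, 537]) cube([890, 295, 179]);
translate([472, 1607, 716]) cube([890, 295, 179]);
translate([472, 1902, 895]) cube([890, 295, 179]);


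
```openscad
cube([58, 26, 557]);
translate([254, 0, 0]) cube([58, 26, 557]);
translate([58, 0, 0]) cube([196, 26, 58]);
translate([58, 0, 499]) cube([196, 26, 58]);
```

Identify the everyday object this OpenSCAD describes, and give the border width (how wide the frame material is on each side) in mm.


A picture frame. The border width is 58 mm.

Four thin pieces enclosing a rectangular opening — a picture frame. The two full-height stiles are 557 mm tall; the top rail sits at z = 499 and is 58 mm tall, so the border above the opening is 557 − 499 = 58 mm, matching the stile x-width.


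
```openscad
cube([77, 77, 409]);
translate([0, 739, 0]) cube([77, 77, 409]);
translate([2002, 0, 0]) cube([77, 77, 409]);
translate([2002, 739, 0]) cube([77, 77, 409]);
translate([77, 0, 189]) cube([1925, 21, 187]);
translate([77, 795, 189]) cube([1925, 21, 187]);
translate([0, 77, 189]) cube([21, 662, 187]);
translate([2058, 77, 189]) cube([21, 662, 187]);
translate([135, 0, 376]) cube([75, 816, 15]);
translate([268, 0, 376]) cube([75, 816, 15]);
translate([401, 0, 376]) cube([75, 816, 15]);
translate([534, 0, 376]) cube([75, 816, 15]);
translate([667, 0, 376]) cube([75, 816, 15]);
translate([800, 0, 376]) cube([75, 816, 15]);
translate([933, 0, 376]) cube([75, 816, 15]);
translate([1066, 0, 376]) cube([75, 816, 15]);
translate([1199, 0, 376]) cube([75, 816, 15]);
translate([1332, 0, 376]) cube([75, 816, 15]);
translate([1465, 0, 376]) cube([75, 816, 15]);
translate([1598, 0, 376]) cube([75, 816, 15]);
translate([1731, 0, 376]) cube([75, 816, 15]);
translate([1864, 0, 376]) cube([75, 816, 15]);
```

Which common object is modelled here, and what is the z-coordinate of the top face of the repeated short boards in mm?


A bed frame. The slat-top height is 391 mm.

Four posts, four rails, and a row of slats — a bed frame. Slats sit on the rails at z = 189 + 187 = 376; with slat thickness 15, the top is 391 mm.


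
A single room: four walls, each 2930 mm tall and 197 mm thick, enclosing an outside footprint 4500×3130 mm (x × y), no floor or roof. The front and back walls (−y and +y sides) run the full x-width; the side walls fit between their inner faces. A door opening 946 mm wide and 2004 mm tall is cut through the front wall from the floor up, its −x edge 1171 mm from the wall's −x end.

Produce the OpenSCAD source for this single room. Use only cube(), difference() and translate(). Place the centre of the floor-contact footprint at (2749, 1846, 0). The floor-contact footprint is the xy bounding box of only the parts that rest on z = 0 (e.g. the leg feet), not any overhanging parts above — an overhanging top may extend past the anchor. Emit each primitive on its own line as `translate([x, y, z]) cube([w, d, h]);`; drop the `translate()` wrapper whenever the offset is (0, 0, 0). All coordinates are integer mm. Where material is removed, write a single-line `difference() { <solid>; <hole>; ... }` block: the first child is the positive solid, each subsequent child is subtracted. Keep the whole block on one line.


difference() { translate([499, 281, 0]) cube([4500, 197, 2930]); translate([1670, 281, 0]) cube([946, 197, 2004]); }
translate([499, 3214, 0]) cube([4500, 197, 2930]);
translate([499, 478, 0]) cube([197, 2736, 2930]);
translate([4802, 478, 0]) cube([197, 2736, 2930]);


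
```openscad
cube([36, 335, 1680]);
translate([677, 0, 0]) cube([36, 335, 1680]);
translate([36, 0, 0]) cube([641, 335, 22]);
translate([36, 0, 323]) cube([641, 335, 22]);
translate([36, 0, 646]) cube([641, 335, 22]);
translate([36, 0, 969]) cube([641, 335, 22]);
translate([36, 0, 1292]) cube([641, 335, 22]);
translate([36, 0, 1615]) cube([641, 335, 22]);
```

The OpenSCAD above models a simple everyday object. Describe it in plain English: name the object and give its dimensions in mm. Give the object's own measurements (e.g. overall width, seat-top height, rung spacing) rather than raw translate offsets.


An open bookshelf. Two side panels, each 36 mm thick, 335 mm deep and 1680 mm tall, stand 713 mm apart (outside-to-outside). Between them sit 6 shelves, each 22 mm thick and 335 mm deep, spanning the full gap between the sides. The bottom shelf rests on the floor (its underside at z = 0) and the clear gap between one shelf's top and the next shelf's underside is 301 mm.


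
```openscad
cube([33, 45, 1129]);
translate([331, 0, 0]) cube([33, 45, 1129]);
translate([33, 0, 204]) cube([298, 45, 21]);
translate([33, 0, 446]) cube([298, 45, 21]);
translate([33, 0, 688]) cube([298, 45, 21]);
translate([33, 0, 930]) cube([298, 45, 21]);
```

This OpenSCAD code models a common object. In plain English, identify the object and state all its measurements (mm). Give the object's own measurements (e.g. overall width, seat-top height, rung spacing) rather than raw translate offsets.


A straight ladder. Two 33×45 mm vertical rails, 1129 mm tall, stand 364 mm apart (outside-to-outside) with their front faces coplanar on the −y side. 4 rungs, each 45 mm deep and 21 mm tall, span between the inner faces of the rails, front faces flush with the rails. The lowest rung's underside is at z = 204 mm and rungs are spaced 242 mm apart (underside to underside).


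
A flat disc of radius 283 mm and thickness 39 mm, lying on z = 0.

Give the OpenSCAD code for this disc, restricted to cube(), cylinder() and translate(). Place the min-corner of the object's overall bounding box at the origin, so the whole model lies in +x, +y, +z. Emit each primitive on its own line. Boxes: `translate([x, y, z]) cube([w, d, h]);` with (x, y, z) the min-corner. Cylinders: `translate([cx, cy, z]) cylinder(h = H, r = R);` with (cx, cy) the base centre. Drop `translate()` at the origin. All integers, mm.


translate([283, 283, 0]) cylinder(h = 39, r = 283);


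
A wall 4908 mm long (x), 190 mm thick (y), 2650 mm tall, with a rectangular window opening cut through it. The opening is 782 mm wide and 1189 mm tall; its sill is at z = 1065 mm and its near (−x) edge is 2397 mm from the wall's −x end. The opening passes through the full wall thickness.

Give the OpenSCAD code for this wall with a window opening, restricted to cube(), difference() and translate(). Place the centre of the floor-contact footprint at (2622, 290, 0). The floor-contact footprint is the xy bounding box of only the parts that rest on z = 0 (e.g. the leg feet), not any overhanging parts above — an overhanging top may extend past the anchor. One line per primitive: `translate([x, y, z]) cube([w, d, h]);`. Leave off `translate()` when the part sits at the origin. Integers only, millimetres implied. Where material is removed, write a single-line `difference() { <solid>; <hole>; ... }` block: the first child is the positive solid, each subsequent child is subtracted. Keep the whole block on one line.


difference() { translate([168, 195, 0]) cube([4908, 190, 2650]); translate([2565, 195, 1065]) cube([782, 190, 1189]); }


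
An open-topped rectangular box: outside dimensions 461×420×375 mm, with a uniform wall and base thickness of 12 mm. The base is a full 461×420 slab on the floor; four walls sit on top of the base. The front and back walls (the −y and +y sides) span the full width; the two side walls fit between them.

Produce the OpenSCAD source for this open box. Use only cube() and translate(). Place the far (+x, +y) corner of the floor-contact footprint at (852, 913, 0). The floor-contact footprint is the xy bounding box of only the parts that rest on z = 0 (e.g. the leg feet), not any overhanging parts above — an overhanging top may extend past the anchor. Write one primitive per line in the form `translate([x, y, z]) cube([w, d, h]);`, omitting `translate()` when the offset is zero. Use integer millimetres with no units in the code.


translate([391, 493, 0]) cube([461, 420, 12]);
translate([391, 493, 12]) cube([461, 12, 363]);
translate([391, 901, 12]) cube([461, 12, 363]);
translate([391, 505, 12]) cube([12, 396, 363]);
translate([840, 505, 12]) cube([12, 396, 363]);


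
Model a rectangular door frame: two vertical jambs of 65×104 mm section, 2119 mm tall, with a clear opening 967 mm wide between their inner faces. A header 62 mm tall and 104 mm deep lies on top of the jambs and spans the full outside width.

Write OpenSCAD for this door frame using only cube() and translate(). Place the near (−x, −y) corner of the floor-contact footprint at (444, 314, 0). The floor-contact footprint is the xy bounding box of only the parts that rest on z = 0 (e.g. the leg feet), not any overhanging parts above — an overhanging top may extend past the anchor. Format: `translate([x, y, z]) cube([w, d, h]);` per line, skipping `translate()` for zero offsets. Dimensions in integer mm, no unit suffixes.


translate([444, 314, 0]) cube([65, 104, 2119]);
translate([1476, 314, 0]) cube([65, 104, 2119]);
translate([444, 314, 2119]) cube([1097, 104, 62]);


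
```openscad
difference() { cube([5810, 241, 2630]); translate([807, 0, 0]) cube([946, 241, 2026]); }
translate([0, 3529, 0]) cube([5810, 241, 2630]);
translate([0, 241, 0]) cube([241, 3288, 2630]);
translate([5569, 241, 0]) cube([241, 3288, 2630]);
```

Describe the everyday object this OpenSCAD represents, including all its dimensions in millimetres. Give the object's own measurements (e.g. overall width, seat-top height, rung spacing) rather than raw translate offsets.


A single room: four walls, each 2630 mm tall and 241 mm thick, enclosing an outside footprint 5810×3770 mm (x × y), no floor or roof. The front and back walls (−y and +y sides) run the full x-width; the side walls fit between their inner faces. A door opening 946 mm wide and 2026 mm tall is cut through the front wall from the floor up, its −x edge 807 mm from the wall's −x end.


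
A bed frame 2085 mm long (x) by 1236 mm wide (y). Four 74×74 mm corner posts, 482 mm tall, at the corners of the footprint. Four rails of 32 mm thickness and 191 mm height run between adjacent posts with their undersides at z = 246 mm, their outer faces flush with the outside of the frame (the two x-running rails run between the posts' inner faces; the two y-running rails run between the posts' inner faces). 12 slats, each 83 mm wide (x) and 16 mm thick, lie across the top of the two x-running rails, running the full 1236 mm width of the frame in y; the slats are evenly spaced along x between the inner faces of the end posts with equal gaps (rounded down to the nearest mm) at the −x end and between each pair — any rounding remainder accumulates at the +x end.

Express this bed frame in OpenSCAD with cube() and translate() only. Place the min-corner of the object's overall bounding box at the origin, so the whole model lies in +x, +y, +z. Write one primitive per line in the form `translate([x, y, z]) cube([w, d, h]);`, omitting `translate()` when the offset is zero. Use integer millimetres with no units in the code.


// slat z = rail_z + rail_h = 246 + 191 = 437
// slat gap = ⌊(1937 − 12·83) / 13⌋ = 72
cube([74, 74, 482]);
translate([0, 1162, 0]) cube([74, 74, 482]);
translate([2011, 0, 0]) cube([74, 74, 482]);
translate([2011, 1162, 0]) cube([74, 74, 482]);
translate([74, 0, 246]) cube([1937, 32, 191]);
translate([74, 1204, 246]) cube([1937, 32, 191]);
translate([0, 74, 246]) cube([32, 1088, 191]);
translate([2053, 74, 246]) cube([32, 1088, 191]);
translate([146, 0, 437]) cube([83, 1236, 16]);
translate([301, 0, 437]) cube([83, 1236, 16]);
translate([456, 0, 437]) cube([83, 1236, 16]);
translate([611, 0, 437]) cube([83, 1236, 16]);
translate([766, 0, 437]) cube([83, 1236, 16]);
translate([921, 0, 437]) cube([83, 1236, 16]);
translate([1076, 0, 437]) cube([83, 1236, 16]);
translate([1231, 0, 437]) cube([83, 1236, 16]);
translate([1386, 0, 437]) cube([83, 1236, 16]);
translate([1541, 0, 437]) cube([83, 1236, 16]);
translate([1696, 0, 437]) cube([83, 1236, 16]);
translate([1851, 0, 437]) cube([83, 1236, 16]);


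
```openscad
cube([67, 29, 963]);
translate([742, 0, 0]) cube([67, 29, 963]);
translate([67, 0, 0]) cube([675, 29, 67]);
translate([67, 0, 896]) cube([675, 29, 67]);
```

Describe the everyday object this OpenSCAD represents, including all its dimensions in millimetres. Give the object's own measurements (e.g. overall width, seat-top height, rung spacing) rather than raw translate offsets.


A rectangular picture frame lying in the x–z plane (depth along y). The opening is 675 mm wide (x) by 829 mm tall (z), surrounded by a border 67 mm wide on all four sides. The frame is 29 mm deep and is made of two full-height vertical stiles with two horizontal rails fitted between them.


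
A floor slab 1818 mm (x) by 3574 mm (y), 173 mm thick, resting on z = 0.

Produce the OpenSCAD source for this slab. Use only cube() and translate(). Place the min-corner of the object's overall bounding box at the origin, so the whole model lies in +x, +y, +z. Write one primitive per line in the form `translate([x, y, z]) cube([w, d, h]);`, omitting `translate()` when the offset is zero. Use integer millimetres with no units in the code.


cube([1818, 3574, 173]);


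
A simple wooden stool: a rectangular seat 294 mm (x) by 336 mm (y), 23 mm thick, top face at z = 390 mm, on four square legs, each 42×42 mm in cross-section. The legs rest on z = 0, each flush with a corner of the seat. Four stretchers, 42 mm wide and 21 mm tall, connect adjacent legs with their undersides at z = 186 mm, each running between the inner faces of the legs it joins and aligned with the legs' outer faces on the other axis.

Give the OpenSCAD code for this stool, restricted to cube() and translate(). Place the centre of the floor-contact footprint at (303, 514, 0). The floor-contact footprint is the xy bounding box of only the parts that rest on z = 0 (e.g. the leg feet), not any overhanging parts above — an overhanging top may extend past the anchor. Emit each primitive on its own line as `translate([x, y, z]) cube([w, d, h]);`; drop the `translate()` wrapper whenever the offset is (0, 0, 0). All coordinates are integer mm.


translate([156, 346, 367]) cube([294, 336, 23]);
translate([156, 346, 0]) cube([42, 42, 367]);
translate([408, 346, 0]) cube([42, 42, 367]);
translate([156, 640, 0]) cube([42, 42, 367]);
translate([408, 640, 0]) cube([42, 42, 367]);
translate([198, 346, 186]) cube([210, 42, 21]);
translate([198, 640, 186]) cube([210, 42, 21]);
translate([156, 388, 186]) cube([42, 252, 21]);
translate([408, 388, 186]) cube([42, 252, 21]);


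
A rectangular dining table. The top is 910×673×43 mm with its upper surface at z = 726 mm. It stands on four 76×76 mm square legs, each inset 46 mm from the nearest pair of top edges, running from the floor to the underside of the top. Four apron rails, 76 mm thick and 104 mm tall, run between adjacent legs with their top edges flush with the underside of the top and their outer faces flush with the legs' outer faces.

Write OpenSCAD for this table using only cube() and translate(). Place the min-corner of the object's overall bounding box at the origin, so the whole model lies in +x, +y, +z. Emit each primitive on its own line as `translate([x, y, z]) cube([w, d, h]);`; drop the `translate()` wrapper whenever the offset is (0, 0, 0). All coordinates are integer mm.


// leg_h = 726 - 43 = 683
// apron z = 683 - 104 = 579
translate([0, 0, 683]) cube([910, 673, 43]);
translate([46, 46, 0]) cube([76, 76, 683]);
translate([788, 46, 0]) cube([76, 76, 683]);
translate([46, 551, 0]) cube([76, 76, 683]);
translate([788, 551, 0]) cube([76, 76, 683]);
translate([122, 46, 579]) cube([666, 76, 104]);
translate([122, 551, 579]) cube([666, 76, 104]);
translate([46, 122, 579]) cube([76, 429, 104]);
translate([788, 122, 579]) cube([76, 429, 104]);


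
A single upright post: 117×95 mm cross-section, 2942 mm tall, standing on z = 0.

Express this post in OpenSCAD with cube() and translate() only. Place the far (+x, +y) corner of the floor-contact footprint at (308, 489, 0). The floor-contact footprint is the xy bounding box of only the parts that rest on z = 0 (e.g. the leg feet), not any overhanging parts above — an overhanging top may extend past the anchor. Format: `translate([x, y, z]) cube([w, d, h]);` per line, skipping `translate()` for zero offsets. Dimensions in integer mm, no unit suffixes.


translate([191, 394, 0]) cube([117, 95, 2942]);


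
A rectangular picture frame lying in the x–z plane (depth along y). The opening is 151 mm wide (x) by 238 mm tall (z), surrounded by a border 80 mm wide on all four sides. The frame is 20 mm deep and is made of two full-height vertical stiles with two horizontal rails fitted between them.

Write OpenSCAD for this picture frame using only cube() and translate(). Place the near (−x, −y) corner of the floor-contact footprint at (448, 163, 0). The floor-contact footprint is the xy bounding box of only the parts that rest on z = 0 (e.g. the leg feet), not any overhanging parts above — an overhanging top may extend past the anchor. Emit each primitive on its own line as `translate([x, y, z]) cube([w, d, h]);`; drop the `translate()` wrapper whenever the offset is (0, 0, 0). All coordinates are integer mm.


translate([448, 163, 0]) cube([80, 20, 398]);
translate([679, 163, 0]) cube([80, 20, 398]);
translate([528, 163, 0]) cube([151, 20, 80]);
translate([528, 163, 318]) cube([151, 20, 80]);


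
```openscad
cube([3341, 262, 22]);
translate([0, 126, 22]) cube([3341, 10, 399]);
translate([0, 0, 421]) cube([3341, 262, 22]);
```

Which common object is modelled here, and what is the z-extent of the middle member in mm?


An I-beam. The web height is 399 mm.

Two wide flanges with a thin centred web — an I-beam. Overall 443 mm minus two 22 mm flanges gives a web of 443 − 2·22 = 399 mm.


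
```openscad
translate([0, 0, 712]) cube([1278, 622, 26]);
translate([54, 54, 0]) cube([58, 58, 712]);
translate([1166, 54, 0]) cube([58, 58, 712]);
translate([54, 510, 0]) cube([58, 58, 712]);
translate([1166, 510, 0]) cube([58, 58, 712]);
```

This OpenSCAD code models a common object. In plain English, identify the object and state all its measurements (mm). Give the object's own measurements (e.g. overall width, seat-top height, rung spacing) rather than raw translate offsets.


A table: top 1278 mm (x) × 622 mm (y), 26 mm thick, upper face at z = 738 mm, on four 58×58 mm square legs, each inset 54 mm from the nearest pair of top edges from z = 0 to the bottom of the top.


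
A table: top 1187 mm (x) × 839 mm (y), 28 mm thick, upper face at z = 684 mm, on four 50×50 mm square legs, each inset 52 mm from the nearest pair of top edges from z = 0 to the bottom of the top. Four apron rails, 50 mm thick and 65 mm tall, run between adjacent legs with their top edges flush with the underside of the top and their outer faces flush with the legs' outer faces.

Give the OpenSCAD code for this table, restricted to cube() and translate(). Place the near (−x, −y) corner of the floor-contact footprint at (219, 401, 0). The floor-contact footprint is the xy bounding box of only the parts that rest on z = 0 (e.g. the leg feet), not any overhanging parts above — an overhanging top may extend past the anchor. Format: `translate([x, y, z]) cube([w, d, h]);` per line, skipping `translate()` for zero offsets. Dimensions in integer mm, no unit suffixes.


// leg_h = 684 - 28 = 656
// apron z = 656 - 65 = 591
translate([167, 349, 656]) cube([1187, 839, 28]);
translate([219, 401, 0]) cube([50, 50, 656]);
translate([1252, 401, 0]) cube([50, 50, 656]);
translate([219, 1086, 0]) cube([50, 50, 656]);
translate([1252, 1086, 0]) cube([50, 50, 656]);
translate([269, 401, 591]) cube([983, 50, 65]);
translate([269, 1086, 591]) cube([983, 50, 65]);
translate([219, 451, 591]) cube([50, 635, 65]);
translate([1252, 451, 591]) cube([50, 635, 65]);
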